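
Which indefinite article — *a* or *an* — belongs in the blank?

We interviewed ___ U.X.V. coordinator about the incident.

a

The indefinite article is chosen by the initial *sound* of the following word, not its spelling.
The initialism *U.X.V.* is read letter by letter; the first letter, U, is pronounced /juː/, which begins with a consonant sound.
So the article is *a*: We interviewed a U.X.V. coordinator about the incident.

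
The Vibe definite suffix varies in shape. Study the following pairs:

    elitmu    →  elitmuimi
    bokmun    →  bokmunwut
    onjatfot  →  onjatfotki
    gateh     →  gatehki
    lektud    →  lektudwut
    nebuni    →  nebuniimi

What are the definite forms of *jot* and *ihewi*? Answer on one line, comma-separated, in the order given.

jotki, ihewiimi

The pattern is voicing of the final sound: -ki when the stem ends in a voiceless consonant (*onjatfot*, *gateh*); -wut when the stem ends in a voiced consonant (*bokmun*, *lektud*); -imi when the stem ends in a vowel (*elitmu*, *nebuni*).
Since the final sound of *jot* is /t/ (a voiceless consonant), it takes -ki, giving *jotki*.
*ihewi* — final sound /i/ (a vowel) → -imi → *ihewiimi*.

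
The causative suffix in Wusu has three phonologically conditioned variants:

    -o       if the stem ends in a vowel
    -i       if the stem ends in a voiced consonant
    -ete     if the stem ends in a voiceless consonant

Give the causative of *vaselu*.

Since the final sound of *vaselu* is /u/ (a vowel), it takes -o, giving *vaseluo*.

vaseluo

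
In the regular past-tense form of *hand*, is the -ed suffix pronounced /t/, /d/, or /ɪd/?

/ɪd/

The stem *hand* ends in /t/ or /d/.
The -ed suffix is realized as /ɪd/ after /t, d/; as /t/ after other voiceless consonants; and as /d/ after other voiced sounds.
So -ed on *hand* is pronounced /ɪd/.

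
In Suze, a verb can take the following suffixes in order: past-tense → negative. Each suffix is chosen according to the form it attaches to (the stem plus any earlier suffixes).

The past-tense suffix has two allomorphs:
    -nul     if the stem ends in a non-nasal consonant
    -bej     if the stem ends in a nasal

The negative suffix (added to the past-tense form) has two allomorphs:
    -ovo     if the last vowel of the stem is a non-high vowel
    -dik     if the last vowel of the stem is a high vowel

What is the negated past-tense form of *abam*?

abambejovo

The final consonant of *abam* is /m/, which is a nasal, so the past-tense suffix is -bej, giving *abambej*.
The past-tense form *abambej* — last vowel /e/ (a non-high vowel) → -ovo → *abambejovo*.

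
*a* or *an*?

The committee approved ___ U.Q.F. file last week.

a

The indefinite article is chosen by the initial *sound* of the following word, not its spelling.
The initialism *U.Q.F.* is read letter by letter; the first letter, U, is pronounced /juː/, which begins with a consonant sound.
So the article is *a*: The committee approved a U.Q.F. file last week.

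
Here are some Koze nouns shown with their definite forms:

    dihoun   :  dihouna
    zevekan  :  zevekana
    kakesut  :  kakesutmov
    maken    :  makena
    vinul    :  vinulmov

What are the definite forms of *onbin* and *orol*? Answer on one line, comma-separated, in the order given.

Looking at the final consonant of each stem: -a when the stem ends in a nasal (*dihoun*, *zevekan*, *maken*); -mov when the stem ends in a non-nasal consonant (*kakesut*, *vinul*).
*onbin* — final consonant /n/ (a nasal) → -a → *onbina*.
*orol* — final consonant /l/ (non-nasal) → -mov → *orolmov*.

onbina, orolmov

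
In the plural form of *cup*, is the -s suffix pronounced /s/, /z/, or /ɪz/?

The stem *cup* ends in a voiceless non-sibilant consonant.
The plural suffix surfaces as /ɪz/ after sibilants, /s/ after other voiceless consonants, and /z/ after other voiced sounds.
So the plural -s on *cup* is pronounced /s/.

/s/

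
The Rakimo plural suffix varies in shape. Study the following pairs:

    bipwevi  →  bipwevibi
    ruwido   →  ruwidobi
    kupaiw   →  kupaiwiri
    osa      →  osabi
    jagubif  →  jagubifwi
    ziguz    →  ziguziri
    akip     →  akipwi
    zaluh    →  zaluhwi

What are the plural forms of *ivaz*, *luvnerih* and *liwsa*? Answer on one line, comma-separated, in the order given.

The alternation tracks the final sound of the stem — -wi when the stem ends in a voiceless consonant (*jagubif*, *akip*, *zaluh*); -iri when the stem ends in a voiced consonant (*kupaiw*, *ziguz*); -bi when the stem ends in a vowel (*bipwevi*, *ruwido*, *osa*).
The final sound of *ivaz* is /z/, which is a voiced consonant, so the suffix is -iri, giving *ivaziri*.
*luvnerih*: final sound = /h/, a voiceless consonant → -wi → *luvnerihwi*.
*liwsa*: final sound = /a/, a vowel → -bi → *liwsabi*.

ivaziri, luvnerihwi, liwsabi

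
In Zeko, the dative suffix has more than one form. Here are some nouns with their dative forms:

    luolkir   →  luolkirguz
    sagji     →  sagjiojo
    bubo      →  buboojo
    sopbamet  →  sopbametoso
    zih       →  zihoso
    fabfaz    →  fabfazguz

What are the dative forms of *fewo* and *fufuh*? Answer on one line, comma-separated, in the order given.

fewoojo, fufuhoso

The suffix is conditioned by the final sound: -oso when the stem ends in a voiceless consonant (*sopbamet*, *zih*); -guz when the stem ends in a voiced consonant (*luolkir*, *fabfaz*); -ojo when the stem ends in a vowel (*sagji*, *bubo*).
*fewo*: final sound = /o/, a vowel → -ojo → *fewoojo*.
The final sound of *fufuh* is /h/, which is a voiceless consonant, so the suffix is -oso, giving *fufuhoso*.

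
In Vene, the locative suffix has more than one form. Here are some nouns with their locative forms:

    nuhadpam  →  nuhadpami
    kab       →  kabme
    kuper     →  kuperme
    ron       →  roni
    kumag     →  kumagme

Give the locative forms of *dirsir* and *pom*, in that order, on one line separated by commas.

Looking at the final consonant of each stem: -i when the stem ends in a nasal (*nuhadpam*, *ron*); -me when the stem ends in a non-nasal consonant (*kab*, *kuper*, *kumag*).
Since the final consonant of *dirsir* is /r/ (non-nasal), it takes -me, giving *dirsirme*.
The final consonant of *pom* is /m/, which is a nasal, so the suffix is -i, giving *pomi*.

dirsirme, pomi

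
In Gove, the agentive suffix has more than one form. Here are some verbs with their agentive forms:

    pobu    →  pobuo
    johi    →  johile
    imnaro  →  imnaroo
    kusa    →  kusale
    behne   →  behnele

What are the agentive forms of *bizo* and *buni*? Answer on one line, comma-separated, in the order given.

bizoo, bunile

The alternation tracks the last vowel of the stem — -o when the last vowel of the stem is a rounded vowel (*pobu*, *imnaro*); -le when the last vowel of the stem is an unrounded vowel (*johi*, *kusa*, *behne*).
*bizo*: last vowel = /o/, a rounded vowel → -o → *bizoo*.
*buni* — last vowel /i/ (an unrounded vowel) → -le → *bunile*.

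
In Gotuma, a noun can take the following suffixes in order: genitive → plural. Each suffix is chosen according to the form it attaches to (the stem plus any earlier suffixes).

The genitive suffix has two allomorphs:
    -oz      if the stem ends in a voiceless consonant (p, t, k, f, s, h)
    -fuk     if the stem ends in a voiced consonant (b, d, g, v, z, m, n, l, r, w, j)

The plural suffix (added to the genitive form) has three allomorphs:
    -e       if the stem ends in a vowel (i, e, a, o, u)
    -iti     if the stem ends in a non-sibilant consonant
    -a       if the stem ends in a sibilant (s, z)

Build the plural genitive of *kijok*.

The final consonant of *kijok* is /k/, which is voiceless, so the genitive suffix is -oz, giving *kijokoz*.
Since the final sound of the genitive form *kijokoz* is /z/ (a sibilant), it takes -a, giving *kijokoza*.

kijokoza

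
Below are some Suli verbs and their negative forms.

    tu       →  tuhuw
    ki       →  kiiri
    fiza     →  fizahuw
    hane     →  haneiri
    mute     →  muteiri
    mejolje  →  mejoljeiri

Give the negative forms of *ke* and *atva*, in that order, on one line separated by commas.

The suffix is conditioned by the last vowel: -iri when the last vowel of the stem is a front vowel (*ki*, *hane*, *mute*, *mejolje*); -huw when the last vowel of the stem is a back vowel (*tu*, *fiza*).
The last vowel of *ke* is /e/, which is a front vowel, so the suffix is -iri, giving *keiri*.
*atva* — last vowel /a/ (a back vowel) → -huw → *atvahuw*.

keiri, atvahuw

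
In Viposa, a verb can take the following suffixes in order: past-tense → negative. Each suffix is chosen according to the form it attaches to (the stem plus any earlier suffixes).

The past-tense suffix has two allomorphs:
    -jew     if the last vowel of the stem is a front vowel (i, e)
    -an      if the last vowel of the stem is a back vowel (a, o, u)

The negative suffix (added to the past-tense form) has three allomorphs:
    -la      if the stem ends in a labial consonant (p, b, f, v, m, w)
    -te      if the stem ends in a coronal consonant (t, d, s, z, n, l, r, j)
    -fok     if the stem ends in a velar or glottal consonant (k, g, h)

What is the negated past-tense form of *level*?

*level* — last vowel /e/ (a front vowel) → -jew → *leveljew*.
The past-tense form *leveljew*: final consonant = /w/, labial → -la → *leveljewla*.

leveljewla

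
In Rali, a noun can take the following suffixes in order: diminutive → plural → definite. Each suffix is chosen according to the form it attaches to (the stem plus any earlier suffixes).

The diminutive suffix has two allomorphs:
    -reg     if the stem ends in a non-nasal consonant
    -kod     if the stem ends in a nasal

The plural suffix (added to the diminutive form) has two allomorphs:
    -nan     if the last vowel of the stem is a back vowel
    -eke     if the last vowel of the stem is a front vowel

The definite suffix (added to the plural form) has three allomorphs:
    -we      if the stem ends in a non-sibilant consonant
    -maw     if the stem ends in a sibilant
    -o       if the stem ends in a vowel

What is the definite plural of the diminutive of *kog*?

kogregekeo

*kog*: final consonant = /g/, non-nasal → -reg → *kogreg*.
The last vowel of the diminutive form *kogreg* is /e/, which is a front vowel, so the plural suffix is -eke, giving *kogregeke*.
The final sound of the plural form *kogregeke* is /e/, which is a vowel, so the definite suffix is -o, giving *kogregekeo*.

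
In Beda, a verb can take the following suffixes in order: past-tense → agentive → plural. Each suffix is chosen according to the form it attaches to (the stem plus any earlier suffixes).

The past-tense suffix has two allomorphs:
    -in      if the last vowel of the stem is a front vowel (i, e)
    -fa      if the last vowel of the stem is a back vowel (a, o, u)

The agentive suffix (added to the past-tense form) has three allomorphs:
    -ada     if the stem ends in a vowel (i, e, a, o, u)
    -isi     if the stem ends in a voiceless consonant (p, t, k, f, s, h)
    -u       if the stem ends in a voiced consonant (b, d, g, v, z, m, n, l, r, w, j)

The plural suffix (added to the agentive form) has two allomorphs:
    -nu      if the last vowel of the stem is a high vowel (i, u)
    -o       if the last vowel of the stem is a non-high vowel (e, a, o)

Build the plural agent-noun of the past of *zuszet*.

zuszetinunu

The last vowel of *zuszet* is /e/, which is a front vowel, so the past-tense suffix is -in, giving *zuszetin*.
The past-tense form *zuszetin*: final sound = /n/, a voiced consonant → -u → *zuszetinu*.
The agentive form *zuszetinu*: last vowel = /u/, a high vowel → -nu → *zuszetinunu*.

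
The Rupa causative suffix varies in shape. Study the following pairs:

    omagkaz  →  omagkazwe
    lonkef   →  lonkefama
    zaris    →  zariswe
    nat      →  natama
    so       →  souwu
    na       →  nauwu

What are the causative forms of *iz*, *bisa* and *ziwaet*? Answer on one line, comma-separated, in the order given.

izwe, bisauwu, ziwaetama

Looking at the final sound of each stem: -we when the stem ends in a sibilant (*omagkaz*, *zaris*); -ama when the stem ends in a non-sibilant consonant (*lonkef*, *nat*); -uwu when the stem ends in a vowel (*so*, *na*).
*iz* — final sound /z/ (a sibilant) → -we → *izwe*.
Since the final sound of *bisa* is /a/ (a vowel), it takes -uwu, giving *bisauwu*.
*ziwaet* — final sound /t/ (a non-sibilant consonant) → -ama → *ziwaetama*.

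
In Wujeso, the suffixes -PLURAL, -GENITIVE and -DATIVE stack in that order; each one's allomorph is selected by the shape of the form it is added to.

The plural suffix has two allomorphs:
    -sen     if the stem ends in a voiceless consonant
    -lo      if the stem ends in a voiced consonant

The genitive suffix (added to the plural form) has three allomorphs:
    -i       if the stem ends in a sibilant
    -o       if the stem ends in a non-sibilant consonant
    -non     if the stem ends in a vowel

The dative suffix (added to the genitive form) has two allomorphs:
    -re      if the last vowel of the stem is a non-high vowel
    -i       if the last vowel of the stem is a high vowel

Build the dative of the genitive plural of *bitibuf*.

Since the final consonant of *bitibuf* is /f/ (voiceless), it takes -sen, giving *bitibufsen*.
Since the final sound of the plural form *bitibufsen* is /n/ (a non-sibilant consonant), it takes -o, giving *bitibufseno*.
The genitive form *bitibufseno*: last vowel = /o/, a non-high vowel → -re → *bitibufsenore*.

bitibufsenore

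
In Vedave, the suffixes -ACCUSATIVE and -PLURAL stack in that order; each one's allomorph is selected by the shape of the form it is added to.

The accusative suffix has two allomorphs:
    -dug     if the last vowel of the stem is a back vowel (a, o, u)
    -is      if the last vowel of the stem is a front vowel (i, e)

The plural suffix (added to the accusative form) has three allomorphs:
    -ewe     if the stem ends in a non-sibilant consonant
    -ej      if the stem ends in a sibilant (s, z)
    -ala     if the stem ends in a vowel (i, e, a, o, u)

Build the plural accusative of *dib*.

dibisej

*dib*: last vowel = /i/, a front vowel → -is → *dibis*.
The accusative form *dibis* — final sound /s/ (a sibilant) → -ej → *dibisej*.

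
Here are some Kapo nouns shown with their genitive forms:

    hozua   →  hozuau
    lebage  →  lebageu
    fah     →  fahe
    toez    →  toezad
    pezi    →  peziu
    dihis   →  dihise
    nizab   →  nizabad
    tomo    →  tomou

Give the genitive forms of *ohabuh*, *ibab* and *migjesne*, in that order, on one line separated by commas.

Looking at the final sound of each stem: -e when the stem ends in a voiceless consonant (*fah*, *dihis*); -ad when the stem ends in a voiced consonant (*toez*, *nizab*); -u when the stem ends in a vowel (*hozua*, *lebage*, *pezi*, *tomo*).
*ohabuh* — final sound /h/ (a voiceless consonant) → -e → *ohabuhe*.
*ibab*: final sound = /b/, a voiced consonant → -ad → *ibabad*.
*migjesne* — final sound /e/ (a vowel) → -u → *migjesneu*.

ohabuhe, ibabad, migjesneu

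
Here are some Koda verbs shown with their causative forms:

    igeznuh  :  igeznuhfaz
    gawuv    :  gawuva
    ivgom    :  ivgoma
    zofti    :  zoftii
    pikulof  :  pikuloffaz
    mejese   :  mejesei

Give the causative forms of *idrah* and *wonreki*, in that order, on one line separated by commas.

idrahfaz, wonrekii

Looking at the final sound of each stem: -faz when the stem ends in a voiceless consonant (*igeznuh*, *pikulof*); -a when the stem ends in a voiced consonant (*gawuv*, *ivgom*); -i when the stem ends in a vowel (*zofti*, *mejese*).
The final sound of *idrah* is /h/, which is a voiceless consonant, so the suffix is -faz, giving *idrahfaz*.
Since the final sound of *wonreki* is /i/ (a vowel), it takes -i, giving *wonrekii*.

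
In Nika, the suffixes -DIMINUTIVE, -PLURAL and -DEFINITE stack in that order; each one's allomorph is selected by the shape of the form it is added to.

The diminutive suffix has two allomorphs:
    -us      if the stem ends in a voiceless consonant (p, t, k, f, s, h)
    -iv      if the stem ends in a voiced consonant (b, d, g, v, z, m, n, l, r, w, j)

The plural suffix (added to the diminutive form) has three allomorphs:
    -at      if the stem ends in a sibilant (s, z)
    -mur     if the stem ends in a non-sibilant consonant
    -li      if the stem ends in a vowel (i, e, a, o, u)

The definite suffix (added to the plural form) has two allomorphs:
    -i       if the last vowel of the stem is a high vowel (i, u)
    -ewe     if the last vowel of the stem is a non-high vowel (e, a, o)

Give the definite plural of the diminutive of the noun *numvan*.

numvanivmuri

*numvan* — final consonant /n/ (voiced) → -iv → *numvaniv*.
The diminutive form *numvaniv*: final sound = /v/, a non-sibilant consonant → -mur → *numvanivmur*.
Since the last vowel of the plural form *numvanivmur* is /u/ (a high vowel), it takes -i, giving *numvanivmuri*.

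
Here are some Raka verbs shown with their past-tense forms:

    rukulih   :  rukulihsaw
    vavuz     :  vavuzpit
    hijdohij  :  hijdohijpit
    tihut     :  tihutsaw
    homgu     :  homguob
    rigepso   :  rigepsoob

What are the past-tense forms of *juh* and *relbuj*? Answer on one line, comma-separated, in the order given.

juhsaw, relbujpit

The alternation tracks the final sound of the stem — -saw when the stem ends in a voiceless consonant (*rukulih*, *tihut*); -pit when the stem ends in a voiced consonant (*vavuz*, *hijdohij*); -ob when the stem ends in a vowel (*homgu*, *rigepso*).
The final sound of *juh* is /h/, which is a voiceless consonant, so the suffix is -saw, giving *juhsaw*.
*relbuj*: final sound = /j/, a voiced consonant → -pit → *relbujpit*.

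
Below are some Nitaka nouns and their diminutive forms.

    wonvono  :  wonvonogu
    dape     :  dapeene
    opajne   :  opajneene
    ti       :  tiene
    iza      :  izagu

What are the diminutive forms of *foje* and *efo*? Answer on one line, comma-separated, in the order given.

fojeene, efogu

Looking at the last vowel of each stem: -ene when the last vowel of the stem is a front vowel (*dape*, *opajne*, *ti*); -gu when the last vowel of the stem is a back vowel (*wonvono*, *iza*).
The last vowel of *foje* is /e/, which is a front vowel, so the suffix is -ene, giving *fojeene*.
*efo*: last vowel = /o/, a back vowel → -gu → *efogu*.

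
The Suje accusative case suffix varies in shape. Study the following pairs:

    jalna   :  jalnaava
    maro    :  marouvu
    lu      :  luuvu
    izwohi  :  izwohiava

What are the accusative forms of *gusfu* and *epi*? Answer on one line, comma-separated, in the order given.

gusfuuvu, epiava

The pattern is rounding harmony: -uvu when the last vowel of the stem is a rounded vowel (*maro*, *lu*); -ava when the last vowel of the stem is an unrounded vowel (*jalna*, *izwohi*).
The last vowel of *gusfu* is /u/, which is a rounded vowel, so the suffix is -uvu, giving *gusfuuvu*.
*epi*: last vowel = /i/, an unrounded vowel → -ava → *epiava*.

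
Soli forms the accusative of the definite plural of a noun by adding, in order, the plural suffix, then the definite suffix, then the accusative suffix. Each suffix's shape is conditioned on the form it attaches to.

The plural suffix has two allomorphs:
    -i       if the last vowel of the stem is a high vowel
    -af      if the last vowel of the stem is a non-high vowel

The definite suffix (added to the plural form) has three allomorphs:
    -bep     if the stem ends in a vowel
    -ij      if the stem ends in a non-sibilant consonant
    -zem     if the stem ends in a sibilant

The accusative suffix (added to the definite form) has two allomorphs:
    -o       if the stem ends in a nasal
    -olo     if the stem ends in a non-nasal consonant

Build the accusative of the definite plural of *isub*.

The last vowel of *isub* is /u/, which is a high vowel, so the plural suffix is -i, giving *isubi*.
The plural form *isubi* — final sound /i/ (a vowel) → -bep → *isubibep*.
The definite form *isubibep*: final consonant = /p/, non-nasal → -olo → *isubibepolo*.

isubibepolo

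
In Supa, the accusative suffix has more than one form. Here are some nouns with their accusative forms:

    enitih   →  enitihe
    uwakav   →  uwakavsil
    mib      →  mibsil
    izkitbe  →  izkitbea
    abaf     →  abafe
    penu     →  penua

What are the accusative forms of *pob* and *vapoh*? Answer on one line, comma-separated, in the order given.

pobsil, vapohe

The alternation tracks the final sound of the stem — -e when the stem ends in a voiceless consonant (*enitih*, *abaf*); -sil when the stem ends in a voiced consonant (*uwakav*, *mib*); -a when the stem ends in a vowel (*izkitbe*, *penu*).
The final sound of *pob* is /b/, which is a voiced consonant, so the suffix is -sil, giving *pobsil*.
The final sound of *vapoh* is /h/, which is a voiceless consonant, so the suffix is -e, giving *vapohe*.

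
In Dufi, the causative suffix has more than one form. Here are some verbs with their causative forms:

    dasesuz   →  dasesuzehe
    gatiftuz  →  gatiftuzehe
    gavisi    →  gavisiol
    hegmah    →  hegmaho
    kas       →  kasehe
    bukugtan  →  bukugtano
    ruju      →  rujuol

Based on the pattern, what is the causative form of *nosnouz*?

The suffix is conditioned by the final sound: -ehe when the stem ends in a sibilant (*dasesuz*, *gatiftuz*, *kas*); -o when the stem ends in a non-sibilant consonant (*hegmah*, *bukugtan*); -ol when the stem ends in a vowel (*gavisi*, *ruju*).
Since the final sound of *nosnouz* is /z/ (a sibilant), it takes -ehe, giving *nosnouzehe*.

nosnouzehe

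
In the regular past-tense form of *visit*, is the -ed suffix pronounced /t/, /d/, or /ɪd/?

/ɪd/

The stem *visit* ends in /t/ or /d/.
The -ed suffix is realized as /ɪd/ after /t, d/; as /t/ after other voiceless consonants; and as /d/ after other voiced sounds.
So -ed on *visit* is pronounced /ɪd/.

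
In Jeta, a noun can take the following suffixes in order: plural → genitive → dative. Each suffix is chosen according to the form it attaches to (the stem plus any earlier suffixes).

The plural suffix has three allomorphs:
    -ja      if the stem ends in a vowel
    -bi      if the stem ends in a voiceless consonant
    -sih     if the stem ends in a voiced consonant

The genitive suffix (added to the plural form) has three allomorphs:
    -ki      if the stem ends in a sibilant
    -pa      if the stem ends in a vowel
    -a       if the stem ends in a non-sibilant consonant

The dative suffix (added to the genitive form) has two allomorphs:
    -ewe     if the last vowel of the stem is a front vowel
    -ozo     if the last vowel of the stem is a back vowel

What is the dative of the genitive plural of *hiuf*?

hiufbipaozo

The final sound of *hiuf* is /f/, which is a voiceless consonant, so the plural suffix is -bi, giving *hiufbi*.
The final sound of the plural form *hiufbi* is /i/, which is a vowel, so the genitive suffix is -pa, giving *hiufbipa*.
The genitive form *hiufbipa*: last vowel = /a/, a back vowel → -ozo → *hiufbipaozo*.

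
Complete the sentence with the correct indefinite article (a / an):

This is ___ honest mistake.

The indefinite article is chosen by the initial *sound* of the following word, not its spelling.
*honest* begins with the sound /ɒ/ (silent h) — a vowel sound.
So the article is *an*: This is an honest mistake.

an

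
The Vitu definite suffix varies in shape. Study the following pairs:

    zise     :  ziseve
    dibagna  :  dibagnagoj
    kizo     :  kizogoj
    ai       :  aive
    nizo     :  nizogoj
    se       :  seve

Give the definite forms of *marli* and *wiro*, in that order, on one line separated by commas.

Looking at the last vowel of each stem: -ve when the last vowel of the stem is a front vowel (*zise*, *ai*, *se*); -goj when the last vowel of the stem is a back vowel (*dibagna*, *kizo*, *nizo*).
Since the last vowel of *marli* is /i/ (a front vowel), it takes -ve, giving *marlive*.
*wiro* — last vowel /o/ (a back vowel) → -goj → *wirogoj*.

marlive, wirogoj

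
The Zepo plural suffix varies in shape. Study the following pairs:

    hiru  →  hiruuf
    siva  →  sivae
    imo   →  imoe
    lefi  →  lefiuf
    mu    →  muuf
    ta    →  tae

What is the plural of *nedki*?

The pattern is height harmony: -uf when the last vowel of the stem is a high vowel (*hiru*, *lefi*, *mu*); -e when the last vowel of the stem is a non-high vowel (*siva*, *imo*, *ta*).
*nedki*: last vowel = /i/, a high vowel → -uf → *nedkiuf*.

nedkiuf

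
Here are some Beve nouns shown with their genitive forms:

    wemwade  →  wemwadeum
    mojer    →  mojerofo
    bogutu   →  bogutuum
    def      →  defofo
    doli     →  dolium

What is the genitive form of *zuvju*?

The suffix is conditioned by the final sound: -ofo when the stem ends in a consonant (*mojer*, *def*); -um when the stem ends in a vowel (*wemwade*, *bogutu*, *doli*).
The final sound of *zuvju* is /u/, which is a vowel, so the suffix is -um, giving *zuvjuum*.

zuvjuum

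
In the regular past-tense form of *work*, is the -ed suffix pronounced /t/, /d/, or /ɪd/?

The stem *work* ends in a voiceless consonant other than /t/.
The -ed suffix is realized as /ɪd/ after /t, d/; as /t/ after other voiceless consonants; and as /d/ after other voiced sounds.
So -ed on *work* is pronounced /t/.

/t/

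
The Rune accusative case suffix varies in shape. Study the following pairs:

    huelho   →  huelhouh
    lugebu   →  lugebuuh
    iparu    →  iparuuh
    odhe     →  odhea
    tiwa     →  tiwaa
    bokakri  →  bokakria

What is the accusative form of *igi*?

igia

The suffix is conditioned by the last vowel: -uh when the last vowel of the stem is a rounded vowel (*huelho*, *lugebu*, *iparu*); -a when the last vowel of the stem is an unrounded vowel (*odhe*, *tiwa*, *bokakri*).
*igi* — last vowel /i/ (an unrounded vowel) → -a → *igia*.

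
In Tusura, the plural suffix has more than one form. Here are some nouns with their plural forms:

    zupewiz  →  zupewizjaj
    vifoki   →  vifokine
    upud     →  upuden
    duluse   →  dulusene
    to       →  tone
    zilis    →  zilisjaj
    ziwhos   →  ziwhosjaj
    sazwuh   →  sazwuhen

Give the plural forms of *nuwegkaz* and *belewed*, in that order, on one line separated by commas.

The pattern is sibilance of the final sound: -jaj when the stem ends in a sibilant (*zupewiz*, *zilis*, *ziwhos*); -en when the stem ends in a non-sibilant consonant (*upud*, *sazwuh*); -ne when the stem ends in a vowel (*vifoki*, *duluse*, *to*).
Since the final sound of *nuwegkaz* is /z/ (a sibilant), it takes -jaj, giving *nuwegkazjaj*.
The final sound of *belewed* is /d/, which is a non-sibilant consonant, so the suffix is -en, giving *beleweden*.

nuwegkazjaj, beleweden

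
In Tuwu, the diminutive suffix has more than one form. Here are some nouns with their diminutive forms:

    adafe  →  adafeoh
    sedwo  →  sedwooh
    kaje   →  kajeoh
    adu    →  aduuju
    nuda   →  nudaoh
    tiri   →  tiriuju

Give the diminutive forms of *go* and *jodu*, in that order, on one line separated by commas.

gooh, joduuju

Looking at the last vowel of each stem: -uju when the last vowel of the stem is a high vowel (*adu*, *tiri*); -oh when the last vowel of the stem is a non-high vowel (*adafe*, *sedwo*, *kaje*, *nuda*).
Since the last vowel of *go* is /o/ (a non-high vowel), it takes -oh, giving *gooh*.
*jodu*: last vowel = /u/, a high vowel → -uju → *joduuju*.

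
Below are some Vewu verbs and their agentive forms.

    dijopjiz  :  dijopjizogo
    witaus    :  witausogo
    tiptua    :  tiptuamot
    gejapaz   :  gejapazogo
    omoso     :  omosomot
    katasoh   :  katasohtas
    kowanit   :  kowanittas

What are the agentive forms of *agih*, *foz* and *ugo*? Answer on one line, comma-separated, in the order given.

The alternation tracks the final sound of the stem — -ogo when the stem ends in a sibilant (*dijopjiz*, *witaus*, *gejapaz*); -tas when the stem ends in a non-sibilant consonant (*katasoh*, *kowanit*); -mot when the stem ends in a vowel (*tiptua*, *omoso*).
The final sound of *agih* is /h/, which is a non-sibilant consonant, so the suffix is -tas, giving *agihtas*.
*foz*: final sound = /z/, a sibilant → -ogo → *fozogo*.
*ugo* — final sound /o/ (a vowel) → -mot → *ugomot*.

agihtas, fozogo, ugomot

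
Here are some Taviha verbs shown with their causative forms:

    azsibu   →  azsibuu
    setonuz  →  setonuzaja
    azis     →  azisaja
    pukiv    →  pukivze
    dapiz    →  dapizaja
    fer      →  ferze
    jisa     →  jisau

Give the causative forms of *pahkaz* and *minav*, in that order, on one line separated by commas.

The alternation tracks the final sound of the stem — -aja when the stem ends in a sibilant (*setonuz*, *azis*, *dapiz*); -ze when the stem ends in a non-sibilant consonant (*pukiv*, *fer*); -u when the stem ends in a vowel (*azsibu*, *jisa*).
The final sound of *pahkaz* is /z/, which is a sibilant, so the suffix is -aja, giving *pahkazaja*.
*minav* — final sound /v/ (a non-sibilant consonant) → -ze → *minavze*.

pahkazaja, minavze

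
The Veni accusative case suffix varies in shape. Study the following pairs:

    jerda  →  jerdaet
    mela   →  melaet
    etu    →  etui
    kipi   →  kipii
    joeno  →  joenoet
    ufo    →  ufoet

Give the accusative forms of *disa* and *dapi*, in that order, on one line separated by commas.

The pattern is height harmony: -i when the last vowel of the stem is a high vowel (*etu*, *kipi*); -et when the last vowel of the stem is a non-high vowel (*jerda*, *mela*, *joeno*, *ufo*).
The last vowel of *disa* is /a/, which is a non-high vowel, so the suffix is -et, giving *disaet*.
*dapi*: last vowel = /i/, a high vowel → -i → *dapii*.

disaet, dapii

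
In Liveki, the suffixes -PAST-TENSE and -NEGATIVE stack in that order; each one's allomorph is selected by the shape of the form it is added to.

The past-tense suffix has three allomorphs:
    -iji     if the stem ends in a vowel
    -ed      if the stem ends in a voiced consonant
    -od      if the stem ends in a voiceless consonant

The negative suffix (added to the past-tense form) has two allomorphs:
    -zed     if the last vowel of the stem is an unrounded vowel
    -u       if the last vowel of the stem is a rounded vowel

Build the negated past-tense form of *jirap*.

*jirap* — final sound /p/ (a voiceless consonant) → -od → *jirapod*.
Since the last vowel of the past-tense form *jirapod* is /o/ (a rounded vowel), it takes -u, giving *jirapodu*.

jirapodu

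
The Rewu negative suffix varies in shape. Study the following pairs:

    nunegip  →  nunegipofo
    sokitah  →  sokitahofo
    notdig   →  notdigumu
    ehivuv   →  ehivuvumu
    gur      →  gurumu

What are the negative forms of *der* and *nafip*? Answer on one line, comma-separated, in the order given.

derumu, nafipofo

The alternation tracks the final consonant of the stem — -ofo when the stem ends in a voiceless consonant (*nunegip*, *sokitah*); -umu when the stem ends in a voiced consonant (*notdig*, *ehivuv*, *gur*).
*der*: final consonant = /r/, voiced → -umu → *derumu*.
*nafip*: final consonant = /p/, voiceless → -ofo → *nafipofo*.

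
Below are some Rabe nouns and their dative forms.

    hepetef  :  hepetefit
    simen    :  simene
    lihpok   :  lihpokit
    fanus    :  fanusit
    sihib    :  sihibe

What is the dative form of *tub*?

tube

Looking at the final consonant of each stem: -it when the stem ends in a voiceless consonant (*hepetef*, *lihpok*, *fanus*); -e when the stem ends in a voiced consonant (*simen*, *sihib*).
Since the final consonant of *tub* is /b/ (voiced), it takes -e, giving *tube*.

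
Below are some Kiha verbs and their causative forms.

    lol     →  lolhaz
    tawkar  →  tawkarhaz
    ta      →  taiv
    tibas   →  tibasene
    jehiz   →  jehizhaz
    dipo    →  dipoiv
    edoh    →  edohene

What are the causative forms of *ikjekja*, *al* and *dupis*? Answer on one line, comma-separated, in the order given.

ikjekjaiv, alhaz, dupisene

The suffix is conditioned by the final sound: -ene when the stem ends in a voiceless consonant (*tibas*, *edoh*); -haz when the stem ends in a voiced consonant (*lol*, *tawkar*, *jehiz*); -iv when the stem ends in a vowel (*ta*, *dipo*).
*ikjekja* — final sound /a/ (a vowel) → -iv → *ikjekjaiv*.
Since the final sound of *al* is /l/ (a voiced consonant), it takes -haz, giving *alhaz*.
*dupis* — final sound /s/ (a voiceless consonant) → -ene → *dupisene*.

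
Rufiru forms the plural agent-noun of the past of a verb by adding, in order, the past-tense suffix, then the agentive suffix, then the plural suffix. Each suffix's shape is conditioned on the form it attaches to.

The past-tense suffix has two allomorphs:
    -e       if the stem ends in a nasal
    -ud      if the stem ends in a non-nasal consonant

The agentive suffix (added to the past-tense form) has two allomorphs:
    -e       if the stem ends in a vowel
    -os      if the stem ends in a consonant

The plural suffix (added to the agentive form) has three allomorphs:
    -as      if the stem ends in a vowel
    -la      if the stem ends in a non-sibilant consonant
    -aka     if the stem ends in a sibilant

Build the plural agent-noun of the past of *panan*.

pananeeas

Since the final consonant of *panan* is /n/ (a nasal), it takes -e, giving *panane*.
Since the final sound of the past-tense form *panane* is /e/ (a vowel), it takes -e, giving *pananee*.
The final sound of the agentive form *pananee* is /e/, which is a vowel, so the plural suffix is -as, giving *pananeeas*.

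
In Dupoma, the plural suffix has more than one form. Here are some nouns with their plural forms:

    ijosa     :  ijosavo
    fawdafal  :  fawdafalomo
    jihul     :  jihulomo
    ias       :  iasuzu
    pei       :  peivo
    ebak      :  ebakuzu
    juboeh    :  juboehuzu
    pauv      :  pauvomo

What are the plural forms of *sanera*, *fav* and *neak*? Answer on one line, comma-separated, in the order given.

saneravo, favomo, neakuzu

Looking at the final sound of each stem: -uzu when the stem ends in a voiceless consonant (*ias*, *ebak*, *juboeh*); -omo when the stem ends in a voiced consonant (*fawdafal*, *jihul*, *pauv*); -vo when the stem ends in a vowel (*ijosa*, *pei*).
*sanera*: final sound = /a/, a vowel → -vo → *saneravo*.
*fav* — final sound /v/ (a voiced consonant) → -omo → *favomo*.
*neak* — final sound /k/ (a voiceless consonant) → -uzu → *neakuzu*.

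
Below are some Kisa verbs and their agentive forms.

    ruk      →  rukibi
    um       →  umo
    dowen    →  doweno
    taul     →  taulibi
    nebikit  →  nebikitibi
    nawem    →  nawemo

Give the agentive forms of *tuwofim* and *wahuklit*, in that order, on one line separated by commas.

Looking at the final consonant of each stem: -o when the stem ends in a nasal (*um*, *dowen*, *nawem*); -ibi when the stem ends in a non-nasal consonant (*ruk*, *taul*, *nebikit*).
*tuwofim*: final consonant = /m/, a nasal → -o → *tuwofimo*.
*wahuklit*: final consonant = /t/, non-nasal → -ibi → *wahuklitibi*.

tuwofimo, wahuklitibi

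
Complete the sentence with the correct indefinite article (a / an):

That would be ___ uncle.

an

The indefinite article is chosen by the initial *sound* of the following word, not its spelling.
*uncle* begins with the sound /ʌ/ (u pronounced /ʌ/) — a vowel sound.
So the article is *an*: That would be an uncle.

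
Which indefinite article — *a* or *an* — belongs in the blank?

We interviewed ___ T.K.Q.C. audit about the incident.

a

The indefinite article is chosen by the initial *sound* of the following word, not its spelling.
The initialism *T.K.Q.C.* is read letter by letter; the first letter, T, is pronounced /tiː/, which begins with a consonant sound.
So the article is *a*: We interviewed a T.K.Q.C. audit about the incident.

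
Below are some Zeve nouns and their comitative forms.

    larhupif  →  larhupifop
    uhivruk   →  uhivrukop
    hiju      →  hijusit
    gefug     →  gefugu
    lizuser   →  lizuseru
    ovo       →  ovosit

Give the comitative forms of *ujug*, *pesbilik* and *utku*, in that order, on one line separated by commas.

ujugu, pesbilikop, utkusit

The pattern is voicing of the final sound: -op when the stem ends in a voiceless consonant (*larhupif*, *uhivruk*); -u when the stem ends in a voiced consonant (*gefug*, *lizuser*); -sit when the stem ends in a vowel (*hiju*, *ovo*).
The final sound of *ujug* is /g/, which is a voiced consonant, so the suffix is -u, giving *ujugu*.
Since the final sound of *pesbilik* is /k/ (a voiceless consonant), it takes -op, giving *pesbilikop*.
The final sound of *utku* is /u/, which is a vowel, so the suffix is -sit, giving *utkusit*.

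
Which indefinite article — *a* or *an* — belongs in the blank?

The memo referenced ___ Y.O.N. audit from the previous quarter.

The indefinite article is chosen by the initial *sound* of the following word, not its spelling.
The initialism *Y.O.N.* is read letter by letter; the first letter, Y, is pronounced /waɪ/, which begins with a consonant sound.
So the article is *a*: The memo referenced a Y.O.N. audit from the previous quarter.

a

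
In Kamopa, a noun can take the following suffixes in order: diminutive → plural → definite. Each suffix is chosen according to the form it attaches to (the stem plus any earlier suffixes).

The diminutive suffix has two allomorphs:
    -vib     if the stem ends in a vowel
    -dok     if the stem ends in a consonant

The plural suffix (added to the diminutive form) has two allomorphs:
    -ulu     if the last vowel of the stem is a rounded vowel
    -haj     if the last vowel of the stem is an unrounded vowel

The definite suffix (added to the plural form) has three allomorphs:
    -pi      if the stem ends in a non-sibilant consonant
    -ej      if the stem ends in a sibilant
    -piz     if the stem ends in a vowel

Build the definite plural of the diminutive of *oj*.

ojdokulupiz

The final sound of *oj* is /j/, which is a consonant, so the diminutive suffix is -dok, giving *ojdok*.
The last vowel of the diminutive form *ojdok* is /o/, which is a rounded vowel, so the plural suffix is -ulu, giving *ojdokulu*.
The plural form *ojdokulu*: final sound = /u/, a vowel → -piz → *ojdokulupiz*.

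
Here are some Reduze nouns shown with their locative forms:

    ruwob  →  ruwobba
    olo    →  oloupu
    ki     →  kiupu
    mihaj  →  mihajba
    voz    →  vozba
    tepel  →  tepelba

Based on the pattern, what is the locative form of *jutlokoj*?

The alternation tracks the final sound of the stem — -ba when the stem ends in a consonant (*ruwob*, *mihaj*, *voz*, *tepel*); -upu when the stem ends in a vowel (*olo*, *ki*).
Since the final sound of *jutlokoj* is /j/ (a consonant), it takes -ba, giving *jutlokojba*.

jutlokojba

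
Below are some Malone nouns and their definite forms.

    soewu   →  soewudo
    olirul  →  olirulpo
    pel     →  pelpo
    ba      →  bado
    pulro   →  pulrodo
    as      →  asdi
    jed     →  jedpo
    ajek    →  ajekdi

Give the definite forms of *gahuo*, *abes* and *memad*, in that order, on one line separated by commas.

The suffix is conditioned by the final sound: -di when the stem ends in a voiceless consonant (*as*, *ajek*); -po when the stem ends in a voiced consonant (*olirul*, *pel*, *jed*); -do when the stem ends in a vowel (*soewu*, *ba*, *pulro*).
*gahuo*: final sound = /o/, a vowel → -do → *gahuodo*.
*abes*: final sound = /s/, a voiceless consonant → -di → *abesdi*.
The final sound of *memad* is /d/, which is a voiced consonant, so the suffix is -po, giving *memadpo*.

gahuodo, abesdi, memadpo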